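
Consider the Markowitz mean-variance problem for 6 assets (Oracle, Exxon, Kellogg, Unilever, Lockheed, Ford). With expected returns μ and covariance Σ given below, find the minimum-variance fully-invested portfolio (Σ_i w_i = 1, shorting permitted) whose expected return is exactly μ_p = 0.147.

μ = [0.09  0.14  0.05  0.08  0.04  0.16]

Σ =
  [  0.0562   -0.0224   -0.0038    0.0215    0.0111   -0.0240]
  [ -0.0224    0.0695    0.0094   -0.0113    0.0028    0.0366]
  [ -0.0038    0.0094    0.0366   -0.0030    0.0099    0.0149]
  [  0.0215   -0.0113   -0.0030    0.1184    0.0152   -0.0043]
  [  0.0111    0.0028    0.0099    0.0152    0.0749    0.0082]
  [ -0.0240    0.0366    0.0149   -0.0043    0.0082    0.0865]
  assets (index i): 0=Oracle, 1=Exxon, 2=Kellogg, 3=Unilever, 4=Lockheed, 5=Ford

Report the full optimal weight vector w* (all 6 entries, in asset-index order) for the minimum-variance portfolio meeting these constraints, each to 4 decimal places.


0.5092  0.3523  -0.1364  0.0437  -0.1515  0.3827

u=Σ⁻¹μ = [3.1492  2.0914  0.5588  0.4303  -0.3689  1.7987]
v=Σ⁻¹𝟙 = [26.3551  16.4232  21.9623  5.5735  3.9165  8.0468]
a=μᵀu=0.911610  b=𝟙ᵀu=7.659341  c=𝟙ᵀv=82.277366  D=ac−b²=16.339403
λ₁=(c·0.147−b)/D = (82.277366·0.147−7.659341)/16.339403 = 0.271456
λ₂=(a−b·0.147)/D = (0.911610−7.659341·0.147)/16.339403 = -0.013116
w* = 0.271456·u + -0.013116·v:
  w_0 = 0.271456·3.1492 + -0.013116·26.3551 = 0.5092  (Oracle)
  w_1 = 0.271456·2.0914 + -0.013116·16.4232 = 0.3523  (Exxon)
  w_2 = 0.271456·0.5588 + -0.013116·21.9623 = -0.1364  (Kellogg)
  w_3 = 0.271456·0.4303 + -0.013116·5.5735 = 0.0437  (Unilever)
  w_4 = 0.271456·-0.3689 + -0.013116·3.9165 = -0.1515  (Lockheed)
  w_5 = 0.271456·1.7987 + -0.013116·8.0468 = 0.3827  (Ford)
Σw_i=1.0000  μᵀw=0.1470
σ²=wᵀΣw=λ₁·μ_p+λ₂ = 0.271456·0.147 + -0.013116 = 0.026788 ≈ 0.0268


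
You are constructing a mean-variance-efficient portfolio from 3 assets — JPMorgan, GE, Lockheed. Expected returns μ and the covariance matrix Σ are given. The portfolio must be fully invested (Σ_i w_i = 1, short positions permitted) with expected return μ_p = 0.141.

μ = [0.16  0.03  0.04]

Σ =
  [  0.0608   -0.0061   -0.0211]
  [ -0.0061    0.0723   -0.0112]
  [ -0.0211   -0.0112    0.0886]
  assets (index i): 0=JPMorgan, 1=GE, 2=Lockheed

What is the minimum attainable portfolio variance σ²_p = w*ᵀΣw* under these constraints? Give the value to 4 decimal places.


0.0397

p=Σ⁻¹μ = [3.1790  0.8878  1.3208]
q=Σ⁻¹𝟙 = [25.1865  19.0060  19.6874]
a=μᵀp=0.588104  b=𝟙ᵀp=5.387522  c=𝟙ᵀq=63.879965  D=ac−b²=8.542662
λ₁=(c·0.141−b)/D = (63.879965·0.141−5.387522)/8.542662 = 0.423703
λ₂=(a−b·0.141)/D = (0.588104−5.387522·0.141)/8.542662 = -0.020080
w* = 0.423703·p + -0.020080·q:
  w_0 = 0.423703·3.1790 + -0.020080·25.1865 = 0.8412  (JPMorgan)
  w_1 = 0.423703·0.8878 + -0.020080·19.0060 = -0.0055  (GE)
  w_2 = 0.423703·1.3208 + -0.020080·19.6874 = 0.1643  (Lockheed)
Σw_i=1.0000  μᵀw=0.1410
σ²=wᵀΣw=λ₁·μ_p+λ₂ = 0.423703·0.141 + -0.020080 = 0.039662 ≈ 0.0397


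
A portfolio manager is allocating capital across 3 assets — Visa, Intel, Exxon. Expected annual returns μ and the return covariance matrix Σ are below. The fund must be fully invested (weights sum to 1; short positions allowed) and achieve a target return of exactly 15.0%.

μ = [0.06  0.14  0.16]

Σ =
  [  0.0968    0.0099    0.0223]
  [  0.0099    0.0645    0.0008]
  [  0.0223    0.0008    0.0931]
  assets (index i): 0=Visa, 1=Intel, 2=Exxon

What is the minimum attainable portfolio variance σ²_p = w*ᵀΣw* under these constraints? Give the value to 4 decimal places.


0.0393

p=Σ⁻¹μ = [0.0090  2.1481  1.6980]
q=Σ⁻¹𝟙 = [6.7917  14.3499  8.9910]
a=μᵀp=0.572949  b=𝟙ᵀp=3.855055  c=𝟙ᵀq=30.132640  D=ac−b²=2.403018
λ₁=(c·0.150−b)/D = (30.132640·0.150−3.855055)/2.403018 = 0.276669
λ₂=(a−b·0.150)/D = (0.572949−3.855055·0.150)/2.403018 = -0.002209
w* = 0.276669·p + -0.002209·q:
  w_0 = 0.276669·0.0090 + -0.002209·6.7917 = -0.0125  (Visa)
  w_1 = 0.276669·2.1481 + -0.002209·14.3499 = 0.5626  (Intel)
  w_2 = 0.276669·1.6980 + -0.002209·8.9910 = 0.4499  (Exxon)
Σw_i=1.0000  μᵀw=0.1500
σ²=wᵀΣw=λ₁·μ_p+λ₂ = 0.276669·0.150 + -0.002209 = 0.039291 ≈ 0.0393


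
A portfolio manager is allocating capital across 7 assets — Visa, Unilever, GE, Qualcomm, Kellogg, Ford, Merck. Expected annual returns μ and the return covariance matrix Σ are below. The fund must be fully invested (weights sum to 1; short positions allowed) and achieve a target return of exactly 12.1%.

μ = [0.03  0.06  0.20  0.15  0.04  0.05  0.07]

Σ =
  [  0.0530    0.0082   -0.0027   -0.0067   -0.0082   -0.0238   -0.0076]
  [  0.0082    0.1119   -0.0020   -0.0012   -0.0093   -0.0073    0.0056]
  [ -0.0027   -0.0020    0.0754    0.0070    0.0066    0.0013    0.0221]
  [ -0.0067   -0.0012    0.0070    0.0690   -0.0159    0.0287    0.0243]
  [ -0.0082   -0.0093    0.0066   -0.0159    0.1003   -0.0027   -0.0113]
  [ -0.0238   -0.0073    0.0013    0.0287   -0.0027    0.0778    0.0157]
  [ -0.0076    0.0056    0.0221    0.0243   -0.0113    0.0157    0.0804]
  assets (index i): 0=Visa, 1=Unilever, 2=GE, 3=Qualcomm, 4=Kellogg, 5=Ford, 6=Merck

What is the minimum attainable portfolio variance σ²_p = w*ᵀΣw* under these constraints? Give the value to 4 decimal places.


0.0160

u=Σ⁻¹μ = [1.0484  0.6234  2.5535  2.2163  0.6876  0.2664  -0.4008]
v=Σ⁻¹𝟙 = [30.9757  9.0603  9.7585  9.9415  15.6335  18.3453  7.6626]
a=μᵀu=0.924774  b=𝟙ᵀu=6.994797  c=𝟙ᵀv=101.377367  D=ac−b²=44.823968
λ₁=(c·0.121−b)/D = (101.377367·0.121−6.994797)/44.823968 = 0.117613
λ₂=(a−b·0.121)/D = (0.924774−6.994797·0.121)/44.823968 = 0.001749
w* = 0.117613·u + 0.001749·v:
  w_0 = 0.117613·1.0484 + 0.001749·30.9757 = 0.1775  (Visa)
  w_1 = 0.117613·0.6234 + 0.001749·9.0603 = 0.0892  (Unilever)
  w_2 = 0.117613·2.5535 + 0.001749·9.7585 = 0.3174  (GE)
  w_3 = 0.117613·2.2163 + 0.001749·9.9415 = 0.2781  (Qualcomm)
  w_4 = 0.117613·0.6876 + 0.001749·15.6335 = 0.1082  (Kellogg)
  w_5 = 0.117613·0.2664 + 0.001749·18.3453 = 0.0634  (Ford)
  w_6 = 0.117613·-0.4008 + 0.001749·7.6626 = -0.0337  (Merck)
Σw_i=1.0000  μᵀw=0.1210
σ²=wᵀΣw=λ₁·μ_p+λ₂ = 0.117613·0.121 + 0.001749 = 0.015980 ≈ 0.0160


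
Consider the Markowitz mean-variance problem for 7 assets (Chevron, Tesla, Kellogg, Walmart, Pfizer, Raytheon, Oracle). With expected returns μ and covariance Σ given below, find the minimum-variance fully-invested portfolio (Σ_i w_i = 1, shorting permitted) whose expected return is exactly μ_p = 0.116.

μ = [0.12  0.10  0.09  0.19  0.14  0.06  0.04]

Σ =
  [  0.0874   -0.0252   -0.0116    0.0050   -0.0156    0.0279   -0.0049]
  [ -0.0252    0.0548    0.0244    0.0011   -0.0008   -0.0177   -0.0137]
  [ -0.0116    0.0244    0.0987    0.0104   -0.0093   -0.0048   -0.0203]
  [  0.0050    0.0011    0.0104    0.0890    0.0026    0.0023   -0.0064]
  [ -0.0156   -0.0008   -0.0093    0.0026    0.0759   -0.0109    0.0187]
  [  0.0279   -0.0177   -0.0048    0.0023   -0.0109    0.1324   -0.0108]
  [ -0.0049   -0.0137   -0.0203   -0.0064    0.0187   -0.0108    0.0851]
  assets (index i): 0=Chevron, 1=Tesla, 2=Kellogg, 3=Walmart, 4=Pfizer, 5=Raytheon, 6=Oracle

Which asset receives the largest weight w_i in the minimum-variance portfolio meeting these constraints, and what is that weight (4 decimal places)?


p=Σ⁻¹μ = [2.5248  3.1183  0.6890  1.8646  2.2558  0.5981  1.0022]
q=Σ⁻¹𝟙 = [22.0975  32.2079  9.7045  9.1091  15.7096  10.2435  19.0562]
a=μᵀp=1.422886  b=𝟙ᵀp=12.052822  c=𝟙ᵀq=118.128252  D=ac−b²=22.812490
λ₁=(c·0.116−b)/D = (118.128252·0.116−12.052822)/22.812490 = 0.072331
λ₂=(a−b·0.116)/D = (1.422886−12.052822·0.116)/22.812490 = 0.001085
w* = 0.072331·p + 0.001085·q:
  w_0 = 0.072331·2.5248 + 0.001085·22.0975 = 0.2066  (Chevron)
  w_1 = 0.072331·3.1183 + 0.001085·32.2079 = 0.2605  (Tesla)
  w_2 = 0.072331·0.6890 + 0.001085·9.7045 = 0.0604  (Kellogg)
  w_3 = 0.072331·1.8646 + 0.001085·9.1091 = 0.1448  (Walmart)
  w_4 = 0.072331·2.2558 + 0.001085·15.7096 = 0.1802  (Pfizer)
  w_5 = 0.072331·0.5981 + 0.001085·10.2435 = 0.0544  (Raytheon)
  w_6 = 0.072331·1.0022 + 0.001085·19.0562 = 0.0932  (Oracle)
Σw_i=1.0000  μᵀw=0.1160
σ²=wᵀΣw=λ₁·μ_p+λ₂ = 0.072331·0.116 + 0.001085 = 0.009476 ≈ 0.0095

Tesla (0.2605)


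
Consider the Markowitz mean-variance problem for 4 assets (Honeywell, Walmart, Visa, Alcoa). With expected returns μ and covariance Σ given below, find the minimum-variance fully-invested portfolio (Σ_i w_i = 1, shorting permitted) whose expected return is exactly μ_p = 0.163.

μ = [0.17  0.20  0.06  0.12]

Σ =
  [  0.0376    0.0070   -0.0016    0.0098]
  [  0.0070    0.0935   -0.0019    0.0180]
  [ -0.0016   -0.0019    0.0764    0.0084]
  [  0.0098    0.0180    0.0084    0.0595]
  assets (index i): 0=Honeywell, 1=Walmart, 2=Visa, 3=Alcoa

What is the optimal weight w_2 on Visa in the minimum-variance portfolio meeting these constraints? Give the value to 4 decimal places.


0.0928

u=Σ⁻¹μ = [4.0517  1.7155  0.8345  0.7127]
v=Σ⁻¹𝟙 = [23.4320  7.4923  12.7903  8.8751]
a=μᵀu=1.167468  b=𝟙ᵀu=7.314315  c=𝟙ᵀv=52.589591  D=ac−b²=7.897452
λ₁=(c·0.163−b)/D = (52.589591·0.163−7.314315)/7.897452 = 0.159265
λ₂=(a−b·0.163)/D = (1.167468−7.314315·0.163)/7.897452 = -0.003136
w* = 0.159265·u + -0.003136·v:
  w_0 = 0.159265·4.0517 + -0.003136·23.4320 = 0.5718  (Honeywell)
  w_1 = 0.159265·1.7155 + -0.003136·7.4923 = 0.2497  (Walmart)
  w_2 = 0.159265·0.8345 + -0.003136·12.7903 = 0.0928  (Visa)
  w_3 = 0.159265·0.7127 + -0.003136·8.8751 = 0.0857  (Alcoa)
Σw_i=1.0000  μᵀw=0.1630
σ²=wᵀΣw=λ₁·μ_p+λ₂ = 0.159265·0.163 + -0.003136 = 0.022824 ≈ 0.0228


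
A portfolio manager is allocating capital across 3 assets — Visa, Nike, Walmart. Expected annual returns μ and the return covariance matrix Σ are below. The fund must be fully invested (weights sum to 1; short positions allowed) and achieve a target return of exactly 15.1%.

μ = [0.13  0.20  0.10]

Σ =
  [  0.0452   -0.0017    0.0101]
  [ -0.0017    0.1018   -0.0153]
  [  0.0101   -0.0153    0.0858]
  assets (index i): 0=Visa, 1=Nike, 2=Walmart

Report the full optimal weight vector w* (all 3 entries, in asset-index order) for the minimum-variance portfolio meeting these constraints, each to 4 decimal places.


0.4321  0.3804  0.1875

u=Σ⁻¹μ = [2.6813  2.1960  1.2415]
v=Σ⁻¹𝟙 = [20.0196  11.8732  11.4156]
a=μᵀu=0.911914  b=𝟙ᵀu=6.118755  c=𝟙ᵀv=43.308462  D=ac−b²=2.054430
λ₁=(c·0.151−b)/D = (43.308462·0.151−6.118755)/2.054430 = 0.204837
λ₂=(a−b·0.151)/D = (0.911914−6.118755·0.151)/2.054430 = -0.005850
w* = 0.204837·u + -0.005850·v:
  w_0 = 0.204837·2.6813 + -0.005850·20.0196 = 0.4321  (Visa)
  w_1 = 0.204837·2.1960 + -0.005850·11.8732 = 0.3804  (Nike)
  w_2 = 0.204837·1.2415 + -0.005850·11.4156 = 0.1875  (Walmart)
Σw_i=1.0000  μᵀw=0.1510
σ²=wᵀΣw=λ₁·μ_p+λ₂ = 0.204837·0.151 + -0.005850 = 0.025081 ≈ 0.0251


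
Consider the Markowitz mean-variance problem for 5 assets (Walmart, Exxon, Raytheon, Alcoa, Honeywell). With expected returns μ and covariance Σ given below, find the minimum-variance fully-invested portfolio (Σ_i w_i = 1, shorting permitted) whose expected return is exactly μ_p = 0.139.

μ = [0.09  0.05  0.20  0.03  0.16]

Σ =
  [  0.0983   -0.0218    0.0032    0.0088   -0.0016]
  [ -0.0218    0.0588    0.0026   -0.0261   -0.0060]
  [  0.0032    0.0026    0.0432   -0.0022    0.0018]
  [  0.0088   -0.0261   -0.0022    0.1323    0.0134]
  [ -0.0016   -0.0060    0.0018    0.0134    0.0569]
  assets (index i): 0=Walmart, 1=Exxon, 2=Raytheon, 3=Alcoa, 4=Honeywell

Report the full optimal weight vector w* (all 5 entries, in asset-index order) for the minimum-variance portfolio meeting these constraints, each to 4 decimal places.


0.1267  0.1904  0.3771  0.0482  0.2575

g=Σ⁻¹μ = [1.1233  1.4622  4.3531  0.2287  2.8062]
h=Σ⁻¹𝟙 = [15.1245  28.2754  20.1258  10.6590  17.8347]
a=μᵀg=1.500681  b=𝟙ᵀg=9.973451  c=𝟙ᵀh=92.019384  D=ac−b²=38.622045
λ₁=(c·0.139−b)/D = (92.019384·0.139−9.973451)/38.622045 = 0.072944
λ₂=(a−b·0.139)/D = (1.500681−9.973451·0.139)/38.622045 = 0.002961
w* = 0.072944·g + 0.002961·h:
  w_0 = 0.072944·1.1233 + 0.002961·15.1245 = 0.1267  (Walmart)
  w_1 = 0.072944·1.4622 + 0.002961·28.2754 = 0.1904  (Exxon)
  w_2 = 0.072944·4.3531 + 0.002961·20.1258 = 0.3771  (Raytheon)
  w_3 = 0.072944·0.2287 + 0.002961·10.6590 = 0.0482  (Alcoa)
  w_4 = 0.072944·2.8062 + 0.002961·17.8347 = 0.2575  (Honeywell)
Σw_i=1.0000  μᵀw=0.1390
σ²=wᵀΣw=λ₁·μ_p+λ₂ = 0.072944·0.139 + 0.002961 = 0.013101 ≈ 0.0131


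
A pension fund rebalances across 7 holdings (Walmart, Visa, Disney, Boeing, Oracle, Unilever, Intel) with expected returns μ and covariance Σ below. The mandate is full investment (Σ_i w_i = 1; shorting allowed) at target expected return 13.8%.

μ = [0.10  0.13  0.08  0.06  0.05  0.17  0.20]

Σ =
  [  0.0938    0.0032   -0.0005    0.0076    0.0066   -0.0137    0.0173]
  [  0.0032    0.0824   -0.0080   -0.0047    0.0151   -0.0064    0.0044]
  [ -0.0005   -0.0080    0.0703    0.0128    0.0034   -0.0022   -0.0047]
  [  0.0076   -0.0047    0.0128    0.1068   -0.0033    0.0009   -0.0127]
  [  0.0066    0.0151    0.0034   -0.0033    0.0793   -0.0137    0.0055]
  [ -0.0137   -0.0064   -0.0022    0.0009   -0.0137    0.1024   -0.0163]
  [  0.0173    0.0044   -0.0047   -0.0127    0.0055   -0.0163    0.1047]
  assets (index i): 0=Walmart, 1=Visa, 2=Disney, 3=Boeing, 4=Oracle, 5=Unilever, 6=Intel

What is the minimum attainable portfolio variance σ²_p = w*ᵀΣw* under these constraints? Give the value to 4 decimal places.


x=Σ⁻¹μ = [0.8673  1.6998  1.4137  0.6585  0.4503  2.3135  2.1753]
y=Σ⁻¹𝟙 = [8.9832  12.2824  14.7212  9.0349  11.1300  15.2269  11.0933]
a=μᵀx=1.311201  b=𝟙ᵀx=9.578544  c=𝟙ᵀy=82.471841  D=ac−b²=16.388653
λ₁=(c·0.138−b)/D = (82.471841·0.138−9.578544)/16.388653 = 0.109989
λ₂=(a−b·0.138)/D = (1.311201−9.578544·0.138)/16.388653 = -0.000649
w* = 0.109989·x + -0.000649·y:
  w_0 = 0.109989·0.8673 + -0.000649·8.9832 = 0.0896  (Walmart)
  w_1 = 0.109989·1.6998 + -0.000649·12.2824 = 0.1790  (Visa)
  w_2 = 0.109989·1.4137 + -0.000649·14.7212 = 0.1459  (Disney)
  w_3 = 0.109989·0.6585 + -0.000649·9.0349 = 0.0666  (Boeing)
  w_4 = 0.109989·0.4503 + -0.000649·11.1300 = 0.0423  (Oracle)
  w_5 = 0.109989·2.3135 + -0.000649·15.2269 = 0.2446  (Unilever)
  w_6 = 0.109989·2.1753 + -0.000649·11.0933 = 0.2321  (Intel)
Σw_i=1.0000  μᵀw=0.1380
σ²=wᵀΣw=λ₁·μ_p+λ₂ = 0.109989·0.138 + -0.000649 = 0.014529 ≈ 0.0145

0.0145


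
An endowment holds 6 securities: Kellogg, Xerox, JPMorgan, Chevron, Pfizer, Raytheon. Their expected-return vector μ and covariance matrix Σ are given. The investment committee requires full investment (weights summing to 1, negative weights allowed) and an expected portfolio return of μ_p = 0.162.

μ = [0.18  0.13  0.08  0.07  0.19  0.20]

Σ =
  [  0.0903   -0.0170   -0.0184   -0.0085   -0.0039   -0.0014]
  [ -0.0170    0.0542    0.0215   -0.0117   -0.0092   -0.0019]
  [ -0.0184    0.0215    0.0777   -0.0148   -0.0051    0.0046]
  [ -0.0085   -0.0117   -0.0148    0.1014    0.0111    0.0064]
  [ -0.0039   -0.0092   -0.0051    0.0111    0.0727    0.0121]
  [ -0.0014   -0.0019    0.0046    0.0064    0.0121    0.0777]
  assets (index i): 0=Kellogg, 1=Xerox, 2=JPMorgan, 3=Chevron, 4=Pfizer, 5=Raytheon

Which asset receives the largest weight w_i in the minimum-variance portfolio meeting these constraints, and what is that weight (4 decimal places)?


Xerox (0.2762)

x=Σ⁻¹μ = [3.1669  3.7838  0.9992  1.0958  2.8094  2.1367]
y=Σ⁻¹𝟙 = [20.8666  25.4913  13.9275  14.3104  15.3145  9.4812]
a=μᵀx=2.179696  b=𝟙ᵀx=13.991783  c=𝟙ᵀy=99.391507  D=ac−b²=20.873300
λ₁=(c·0.162−b)/D = (99.391507·0.162−13.991783)/20.873300 = 0.101069
λ₂=(a−b·0.162)/D = (2.179696−13.991783·0.162)/20.873300 = -0.004167
w* = 0.101069·x + -0.004167·y:
  w_0 = 0.101069·3.1669 + -0.004167·20.8666 = 0.2331  (Kellogg)
  w_1 = 0.101069·3.7838 + -0.004167·25.4913 = 0.2762  (Xerox)
  w_2 = 0.101069·0.9992 + -0.004167·13.9275 = 0.0430  (JPMorgan)
  w_3 = 0.101069·1.0958 + -0.004167·14.3104 = 0.0511  (Chevron)
  w_4 = 0.101069·2.8094 + -0.004167·15.3145 = 0.2201  (Pfizer)
  w_5 = 0.101069·2.1367 + -0.004167·9.4812 = 0.1764  (Raytheon)
Σw_i=1.0000  μᵀw=0.1620
σ²=wᵀΣw=λ₁·μ_p+λ₂ = 0.101069·0.162 + -0.004167 = 0.012206 ≈ 0.0122


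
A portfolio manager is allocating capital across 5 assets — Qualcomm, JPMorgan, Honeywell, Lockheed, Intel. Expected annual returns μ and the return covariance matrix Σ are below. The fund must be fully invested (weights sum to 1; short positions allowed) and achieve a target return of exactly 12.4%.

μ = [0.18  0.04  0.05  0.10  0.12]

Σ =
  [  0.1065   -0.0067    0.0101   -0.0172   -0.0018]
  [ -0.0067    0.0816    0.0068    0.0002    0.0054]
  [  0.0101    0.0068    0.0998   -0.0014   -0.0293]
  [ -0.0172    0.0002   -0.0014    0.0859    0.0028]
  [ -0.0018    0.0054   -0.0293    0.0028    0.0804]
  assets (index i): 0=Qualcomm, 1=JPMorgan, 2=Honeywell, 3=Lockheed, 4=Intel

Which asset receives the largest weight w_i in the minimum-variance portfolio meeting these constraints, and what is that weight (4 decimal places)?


u=Σ⁻¹μ = [1.9145  0.4606  0.8099  1.5027  1.7473]
v=Σ⁻¹𝟙 = [11.3045  10.9837  13.0889  13.5630  16.2508]
a=μᵀu=0.763476  b=𝟙ᵀu=6.434998  c=𝟙ᵀv=65.190888  D=ac−b²=8.362474
λ₁=(c·0.124−b)/D = (65.190888·0.124−6.434998)/8.362474 = 0.197151
λ₂=(a−b·0.124)/D = (0.763476−6.434998·0.124)/8.362474 = -0.004121
w* = 0.197151·u + -0.004121·v:
  w_0 = 0.197151·1.9145 + -0.004121·11.3045 = 0.3309  (Qualcomm)
  w_1 = 0.197151·0.4606 + -0.004121·10.9837 = 0.0455  (JPMorgan)
  w_2 = 0.197151·0.8099 + -0.004121·13.0889 = 0.1057  (Honeywell)
  w_3 = 0.197151·1.5027 + -0.004121·13.5630 = 0.2404  (Lockheed)
  w_4 = 0.197151·1.7473 + -0.004121·16.2508 = 0.2775  (Intel)
Σw_i=1.0000  μᵀw=0.1240
σ²=wᵀΣw=λ₁·μ_p+λ₂ = 0.197151·0.124 + -0.004121 = 0.020326 ≈ 0.0203

Qualcomm (0.3309)


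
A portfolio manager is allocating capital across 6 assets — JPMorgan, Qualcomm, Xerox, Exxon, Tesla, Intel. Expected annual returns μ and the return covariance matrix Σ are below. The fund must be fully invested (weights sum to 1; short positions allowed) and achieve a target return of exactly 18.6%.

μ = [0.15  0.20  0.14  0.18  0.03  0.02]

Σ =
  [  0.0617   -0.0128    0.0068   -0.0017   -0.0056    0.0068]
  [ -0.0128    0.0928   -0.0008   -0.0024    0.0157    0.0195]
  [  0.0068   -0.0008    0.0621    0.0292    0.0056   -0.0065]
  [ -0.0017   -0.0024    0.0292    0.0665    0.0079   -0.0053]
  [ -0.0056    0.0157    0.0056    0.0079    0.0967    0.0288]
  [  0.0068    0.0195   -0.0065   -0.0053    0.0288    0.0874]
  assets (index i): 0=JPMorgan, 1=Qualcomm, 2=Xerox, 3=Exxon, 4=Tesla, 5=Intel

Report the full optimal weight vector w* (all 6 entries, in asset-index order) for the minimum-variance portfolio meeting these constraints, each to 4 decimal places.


p=Σ⁻¹μ = [3.0215  2.7397  0.7326  2.5428  -0.0976  -0.3767]
q=Σ⁻¹𝟙 = [17.6208  11.1041  8.9605  11.8006  5.9908  7.0012]
a=μᵀp=1.550952  b=𝟙ᵀp=8.562248  c=𝟙ᵀq=62.477817  D=ac−b²=23.587981
λ₁=(c·0.186−b)/D = (62.477817·0.186−8.562248)/23.587981 = 0.129669
λ₂=(a−b·0.186)/D = (1.550952−8.562248·0.186)/23.587981 = -0.001765
w* = 0.129669·p + -0.001765·q:
  w_0 = 0.129669·3.0215 + -0.001765·17.6208 = 0.3607  (JPMorgan)
  w_1 = 0.129669·2.7397 + -0.001765·11.1041 = 0.3357  (Qualcomm)
  w_2 = 0.129669·0.7326 + -0.001765·8.9605 = 0.0792  (Xerox)
  w_3 = 0.129669·2.5428 + -0.001765·11.8006 = 0.3089  (Exxon)
  w_4 = 0.129669·-0.0976 + -0.001765·5.9908 = -0.0232  (Tesla)
  w_5 = 0.129669·-0.3767 + -0.001765·7.0012 = -0.0612  (Intel)
Σw_i=1.0000  μᵀw=0.1860
σ²=wᵀΣw=λ₁·μ_p+λ₂ = 0.129669·0.186 + -0.001765 = 0.022354 ≈ 0.0224

0.3607  0.3357  0.0792  0.3089  -0.0232  -0.0612


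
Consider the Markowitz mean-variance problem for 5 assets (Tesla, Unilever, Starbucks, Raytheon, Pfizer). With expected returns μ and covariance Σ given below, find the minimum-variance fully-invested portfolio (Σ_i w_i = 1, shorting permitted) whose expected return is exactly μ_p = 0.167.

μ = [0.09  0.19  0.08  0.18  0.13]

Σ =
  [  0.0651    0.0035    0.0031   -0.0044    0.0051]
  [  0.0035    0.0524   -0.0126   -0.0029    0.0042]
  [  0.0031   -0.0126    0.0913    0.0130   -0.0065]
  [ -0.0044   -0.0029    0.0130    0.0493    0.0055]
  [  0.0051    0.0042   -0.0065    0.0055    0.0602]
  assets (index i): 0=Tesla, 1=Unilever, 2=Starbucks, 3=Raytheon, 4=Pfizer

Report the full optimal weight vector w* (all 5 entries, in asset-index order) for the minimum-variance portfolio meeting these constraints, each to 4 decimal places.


x=Σ⁻¹μ = [1.2474  3.8473  0.9696  3.5585  1.5650]
y=Σ⁻¹𝟙 = [13.8383  20.8998  11.7532  18.1327  13.5932]
a=μᵀx=1.764787  b=𝟙ᵀx=11.187678  c=𝟙ᵀy=78.217285  D=ac−b²=12.872675
λ₁=(c·0.167−b)/D = (78.217285·0.167−11.187678)/12.872675 = 0.145627
λ₂=(a−b·0.167)/D = (1.764787−11.187678·0.167)/12.872675 = -0.008045
w* = 0.145627·x + -0.008045·y:
  w_0 = 0.145627·1.2474 + -0.008045·13.8383 = 0.0703  (Tesla)
  w_1 = 0.145627·3.8473 + -0.008045·20.8998 = 0.3921  (Unilever)
  w_2 = 0.145627·0.9696 + -0.008045·11.7532 = 0.0466  (Starbucks)
  w_3 = 0.145627·3.5585 + -0.008045·18.1327 = 0.3723  (Raytheon)
  w_4 = 0.145627·1.5650 + -0.008045·13.5932 = 0.1185  (Pfizer)
Σw_i=1.0000  μᵀw=0.1670
σ²=wᵀΣw=λ₁·μ_p+λ₂ = 0.145627·0.167 + -0.008045 = 0.016275 ≈ 0.0163

0.0703  0.3921  0.0466  0.3723  0.1185


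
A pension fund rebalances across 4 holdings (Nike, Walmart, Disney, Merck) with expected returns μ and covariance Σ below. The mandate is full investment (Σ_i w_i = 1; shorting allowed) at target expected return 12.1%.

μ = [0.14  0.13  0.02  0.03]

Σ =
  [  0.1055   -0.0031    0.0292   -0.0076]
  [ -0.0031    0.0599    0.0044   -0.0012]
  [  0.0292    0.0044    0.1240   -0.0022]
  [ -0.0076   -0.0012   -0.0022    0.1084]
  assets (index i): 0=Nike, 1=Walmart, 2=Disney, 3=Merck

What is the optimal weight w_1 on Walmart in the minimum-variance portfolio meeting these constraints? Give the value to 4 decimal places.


g=Σ⁻¹μ = [1.4960  2.2752  -0.2646  0.4015]
h=Σ⁻¹𝟙 = [9.1938  16.9716  5.4777  10.1687]
a=μᵀg=0.511969  b=𝟙ᵀg=3.908060  c=𝟙ᵀh=41.811876  D=ac−b²=6.133470
λ₁=(c·0.121−b)/D = (41.811876·0.121−3.908060)/6.133470 = 0.187688
λ₂=(a−b·0.121)/D = (0.511969−3.908060·0.121)/6.133470 = 0.006374
w* = 0.187688·g + 0.006374·h:
  w_0 = 0.187688·1.4960 + 0.006374·9.1938 = 0.3394  (Nike)
  w_1 = 0.187688·2.2752 + 0.006374·16.9716 = 0.5352  (Walmart)
  w_2 = 0.187688·-0.2646 + 0.006374·5.4777 = -0.0147  (Disney)
  w_3 = 0.187688·0.4015 + 0.006374·10.1687 = 0.1402  (Merck)
Σw_i=1.0000  μᵀw=0.1210
σ²=wᵀΣw=λ₁·μ_p+λ₂ = 0.187688·0.121 + 0.006374 = 0.029084 ≈ 0.0291

0.5352


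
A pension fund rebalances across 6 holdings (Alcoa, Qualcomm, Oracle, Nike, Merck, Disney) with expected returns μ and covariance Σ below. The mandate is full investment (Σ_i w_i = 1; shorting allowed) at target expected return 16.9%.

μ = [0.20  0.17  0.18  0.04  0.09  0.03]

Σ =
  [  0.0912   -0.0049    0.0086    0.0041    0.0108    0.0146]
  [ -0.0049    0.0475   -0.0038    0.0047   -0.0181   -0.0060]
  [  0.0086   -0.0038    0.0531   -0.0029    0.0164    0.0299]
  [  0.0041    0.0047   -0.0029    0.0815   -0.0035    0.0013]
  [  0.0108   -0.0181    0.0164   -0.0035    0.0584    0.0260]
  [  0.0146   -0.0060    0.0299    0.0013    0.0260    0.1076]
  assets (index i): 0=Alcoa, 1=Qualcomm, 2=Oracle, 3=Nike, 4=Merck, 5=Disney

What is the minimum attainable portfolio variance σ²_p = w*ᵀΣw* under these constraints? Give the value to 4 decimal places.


x=Σ⁻¹μ = [2.0406  4.7250  3.4181  0.3529  2.2367  -1.2291]
y=Σ⁻¹𝟙 = [8.1339  30.1341  13.1509  11.5034  21.5699  0.8649]
a=μᵀx=2.005157  b=𝟙ᵀx=11.544096  c=𝟙ᵀy=85.357030  D=ac−b²=37.888117
λ₁=(c·0.169−b)/D = (85.357030·0.169−11.544096)/37.888117 = 0.076046
λ₂=(a−b·0.169)/D = (2.005157−11.544096·0.169)/37.888117 = 0.001431
w* = 0.076046·x + 0.001431·y:
  w_0 = 0.076046·2.0406 + 0.001431·8.1339 = 0.1668  (Alcoa)
  w_1 = 0.076046·4.7250 + 0.001431·30.1341 = 0.4024  (Qualcomm)
  w_2 = 0.076046·3.4181 + 0.001431·13.1509 = 0.2787  (Oracle)
  w_3 = 0.076046·0.3529 + 0.001431·11.5034 = 0.0433  (Nike)
  w_4 = 0.076046·2.2367 + 0.001431·21.5699 = 0.2009  (Merck)
  w_5 = 0.076046·-1.2291 + 0.001431·0.8649 = -0.0922  (Disney)
Σw_i=1.0000  μᵀw=0.1690
σ²=wᵀΣw=λ₁·μ_p+λ₂ = 0.076046·0.169 + 0.001431 = 0.014282 ≈ 0.0143

0.0143


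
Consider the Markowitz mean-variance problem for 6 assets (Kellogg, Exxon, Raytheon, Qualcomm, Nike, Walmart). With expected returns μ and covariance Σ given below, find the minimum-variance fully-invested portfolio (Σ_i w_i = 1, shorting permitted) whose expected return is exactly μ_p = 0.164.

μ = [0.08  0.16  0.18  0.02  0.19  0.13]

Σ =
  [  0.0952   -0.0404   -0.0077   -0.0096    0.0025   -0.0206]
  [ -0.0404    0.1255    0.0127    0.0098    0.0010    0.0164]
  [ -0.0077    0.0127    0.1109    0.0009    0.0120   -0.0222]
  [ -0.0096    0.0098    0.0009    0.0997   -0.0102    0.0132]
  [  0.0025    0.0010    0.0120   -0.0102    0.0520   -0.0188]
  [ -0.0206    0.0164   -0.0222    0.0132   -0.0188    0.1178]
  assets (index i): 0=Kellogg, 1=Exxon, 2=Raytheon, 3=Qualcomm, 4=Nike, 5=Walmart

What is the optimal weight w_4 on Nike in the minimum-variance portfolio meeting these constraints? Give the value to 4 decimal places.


x=Σ⁻¹μ = [1.9615  1.4038  1.5918  0.3630  4.0141  2.1511]
y=Σ⁻¹𝟙 = [19.3202  10.2380  9.5041  11.2481  23.4376  14.7134]
a=μᵀx=1.717634  b=𝟙ᵀx=11.485266  c=𝟙ᵀy=88.461267  D=ac−b²=20.032698
λ₁=(c·0.164−b)/D = (88.461267·0.164−11.485266)/20.032698 = 0.150872
λ₂=(a−b·0.164)/D = (1.717634−11.485266·0.164)/20.032698 = -0.008284
w* = 0.150872·x + -0.008284·y:
  w_0 = 0.150872·1.9615 + -0.008284·19.3202 = 0.1359  (Kellogg)
  w_1 = 0.150872·1.4038 + -0.008284·10.2380 = 0.1270  (Exxon)
  w_2 = 0.150872·1.5918 + -0.008284·9.5041 = 0.1614  (Raytheon)
  w_3 = 0.150872·0.3630 + -0.008284·11.2481 = -0.0384  (Qualcomm)
  w_4 = 0.150872·4.0141 + -0.008284·23.4376 = 0.4115  (Nike)
  w_5 = 0.150872·2.1511 + -0.008284·14.7134 = 0.2027  (Walmart)
Σw_i=1.0000  μᵀw=0.1640
σ²=wᵀΣw=λ₁·μ_p+λ₂ = 0.150872·0.164 + -0.008284 = 0.016459 ≈ 0.0165

0.4115


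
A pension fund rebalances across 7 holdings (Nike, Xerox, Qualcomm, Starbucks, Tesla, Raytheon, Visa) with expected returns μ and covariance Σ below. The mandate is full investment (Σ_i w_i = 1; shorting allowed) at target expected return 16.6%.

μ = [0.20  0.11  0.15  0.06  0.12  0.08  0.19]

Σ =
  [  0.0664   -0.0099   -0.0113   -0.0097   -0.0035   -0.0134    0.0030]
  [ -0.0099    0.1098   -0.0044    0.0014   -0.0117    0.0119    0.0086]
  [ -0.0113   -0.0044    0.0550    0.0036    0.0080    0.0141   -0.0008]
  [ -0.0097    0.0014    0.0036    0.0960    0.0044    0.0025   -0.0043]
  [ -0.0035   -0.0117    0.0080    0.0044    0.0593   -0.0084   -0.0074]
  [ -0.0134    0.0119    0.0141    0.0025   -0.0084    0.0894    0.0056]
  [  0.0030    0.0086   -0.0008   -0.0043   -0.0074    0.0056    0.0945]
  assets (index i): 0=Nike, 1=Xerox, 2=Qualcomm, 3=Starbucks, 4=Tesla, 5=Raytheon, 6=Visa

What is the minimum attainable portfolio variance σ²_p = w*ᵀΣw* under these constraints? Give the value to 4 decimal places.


u=Σ⁻¹μ = [4.1080  1.4947  3.0724  0.8540  2.4553  0.9119  1.9472]
v=Σ⁻¹𝟙 = [24.4166  11.9993  17.6844  11.2768  20.3506  11.4110  10.2951]
a=μᵀu=2.235678  b=𝟙ᵀu=14.843538  c=𝟙ᵀv=107.433855  D=ac−b²=19.856882
λ₁=(c·0.166−b)/D = (107.433855·0.166−14.843538)/19.856882 = 0.150602
λ₂=(a−b·0.166)/D = (2.235678−14.843538·0.166)/19.856882 = -0.011500
w* = 0.150602·u + -0.011500·v:
  w_0 = 0.150602·4.1080 + -0.011500·24.4166 = 0.3379  (Nike)
  w_1 = 0.150602·1.4947 + -0.011500·11.9993 = 0.0871  (Xerox)
  w_2 = 0.150602·3.0724 + -0.011500·17.6844 = 0.2593  (Qualcomm)
  w_3 = 0.150602·0.8540 + -0.011500·11.2768 = -0.0011  (Starbucks)
  w_4 = 0.150602·2.4553 + -0.011500·20.3506 = 0.1357  (Tesla)
  w_5 = 0.150602·0.9119 + -0.011500·11.4110 = 0.0061  (Raytheon)
  w_6 = 0.150602·1.9472 + -0.011500·10.2951 = 0.1749  (Visa)
Σw_i=1.0000  μᵀw=0.1660
σ²=wᵀΣw=λ₁·μ_p+λ₂ = 0.150602·0.166 + -0.011500 = 0.013500 ≈ 0.0135

0.0135


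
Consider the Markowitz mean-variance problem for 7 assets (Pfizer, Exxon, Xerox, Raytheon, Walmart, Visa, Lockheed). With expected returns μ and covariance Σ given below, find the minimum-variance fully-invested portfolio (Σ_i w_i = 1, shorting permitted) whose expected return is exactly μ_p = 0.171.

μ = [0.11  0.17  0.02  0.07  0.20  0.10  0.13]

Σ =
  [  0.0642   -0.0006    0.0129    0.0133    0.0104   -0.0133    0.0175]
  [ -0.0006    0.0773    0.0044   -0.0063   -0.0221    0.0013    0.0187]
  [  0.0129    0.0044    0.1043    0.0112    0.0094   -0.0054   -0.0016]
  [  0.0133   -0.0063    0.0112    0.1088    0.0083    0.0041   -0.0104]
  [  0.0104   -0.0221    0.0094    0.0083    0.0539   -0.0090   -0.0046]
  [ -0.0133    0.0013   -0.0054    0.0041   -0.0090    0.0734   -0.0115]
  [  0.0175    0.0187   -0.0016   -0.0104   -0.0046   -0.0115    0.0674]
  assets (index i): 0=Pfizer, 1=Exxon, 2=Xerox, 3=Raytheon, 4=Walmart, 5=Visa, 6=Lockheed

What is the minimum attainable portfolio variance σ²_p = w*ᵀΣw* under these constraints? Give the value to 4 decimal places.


0.0132

u=Σ⁻¹μ = [0.9191  3.4123  -0.4595  0.4208  5.4701  2.3276  1.5679]
v=Σ⁻¹𝟙 = [9.1988  16.9600  5.8923  7.0296  26.2587  20.4843  14.2547]
a=μᵀu=2.232062  b=𝟙ᵀu=13.658268  c=𝟙ᵀv=100.078483  D=ac−b²=36.833070
λ₁=(c·0.171−b)/D = (100.078483·0.171−13.658268)/36.833070 = 0.093806
λ₂=(a−b·0.171)/D = (2.232062−13.658268·0.171)/36.833070 = -0.002810
w* = 0.093806·u + -0.002810·v:
  w_0 = 0.093806·0.9191 + -0.002810·9.1988 = 0.0604  (Pfizer)
  w_1 = 0.093806·3.4123 + -0.002810·16.9600 = 0.2724  (Exxon)
  w_2 = 0.093806·-0.4595 + -0.002810·5.8923 = -0.0597  (Xerox)
  w_3 = 0.093806·0.4208 + -0.002810·7.0296 = 0.0197  (Raytheon)
  w_4 = 0.093806·5.4701 + -0.002810·26.2587 = 0.4393  (Walmart)
  w_5 = 0.093806·2.3276 + -0.002810·20.4843 = 0.1608  (Visa)
  w_6 = 0.093806·1.5679 + -0.002810·14.2547 = 0.1070  (Lockheed)
Σw_i=1.0000  μᵀw=0.1710
σ²=wᵀΣw=λ₁·μ_p+λ₂ = 0.093806·0.171 + -0.002810 = 0.013231 ≈ 0.0132


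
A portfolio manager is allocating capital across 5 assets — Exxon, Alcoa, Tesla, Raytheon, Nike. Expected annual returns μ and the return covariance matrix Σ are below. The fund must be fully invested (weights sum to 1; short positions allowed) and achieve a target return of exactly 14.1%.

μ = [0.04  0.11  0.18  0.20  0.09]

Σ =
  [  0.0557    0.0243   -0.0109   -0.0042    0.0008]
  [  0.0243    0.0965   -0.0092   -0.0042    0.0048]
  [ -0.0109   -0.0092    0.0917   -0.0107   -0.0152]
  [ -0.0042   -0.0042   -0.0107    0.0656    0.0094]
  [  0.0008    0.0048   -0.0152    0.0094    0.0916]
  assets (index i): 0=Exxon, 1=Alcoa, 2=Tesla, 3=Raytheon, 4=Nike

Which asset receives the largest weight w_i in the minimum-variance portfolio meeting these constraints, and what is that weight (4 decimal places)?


Raytheon (0.3064)

u=Σ⁻¹μ = [0.9595  1.2654  2.7797  3.4999  1.0099]
v=Σ⁻¹𝟙 = [19.4564  7.4025  17.9920  18.2544  11.4715]
a=μᵀu=1.468796  b=𝟙ᵀu=9.514412  c=𝟙ᵀv=74.576865  D=ac−b²=19.014182
λ₁=(c·0.141−b)/D = (74.576865·0.141−9.514412)/19.014182 = 0.052641
λ₂=(a−b·0.141)/D = (1.468796−9.514412·0.141)/19.014182 = 0.006693
w* = 0.052641·u + 0.006693·v:
  w_0 = 0.052641·0.9595 + 0.006693·19.4564 = 0.1807  (Exxon)
  w_1 = 0.052641·1.2654 + 0.006693·7.4025 = 0.1162  (Alcoa)
  w_2 = 0.052641·2.7797 + 0.006693·17.9920 = 0.2667  (Tesla)
  w_3 = 0.052641·3.4999 + 0.006693·18.2544 = 0.3064  (Raytheon)
  w_4 = 0.052641·1.0099 + 0.006693·11.4715 = 0.1299  (Nike)
Σw_i=1.0000  μᵀw=0.1410
σ²=wᵀΣw=λ₁·μ_p+λ₂ = 0.052641·0.141 + 0.006693 = 0.014115 ≈ 0.0141


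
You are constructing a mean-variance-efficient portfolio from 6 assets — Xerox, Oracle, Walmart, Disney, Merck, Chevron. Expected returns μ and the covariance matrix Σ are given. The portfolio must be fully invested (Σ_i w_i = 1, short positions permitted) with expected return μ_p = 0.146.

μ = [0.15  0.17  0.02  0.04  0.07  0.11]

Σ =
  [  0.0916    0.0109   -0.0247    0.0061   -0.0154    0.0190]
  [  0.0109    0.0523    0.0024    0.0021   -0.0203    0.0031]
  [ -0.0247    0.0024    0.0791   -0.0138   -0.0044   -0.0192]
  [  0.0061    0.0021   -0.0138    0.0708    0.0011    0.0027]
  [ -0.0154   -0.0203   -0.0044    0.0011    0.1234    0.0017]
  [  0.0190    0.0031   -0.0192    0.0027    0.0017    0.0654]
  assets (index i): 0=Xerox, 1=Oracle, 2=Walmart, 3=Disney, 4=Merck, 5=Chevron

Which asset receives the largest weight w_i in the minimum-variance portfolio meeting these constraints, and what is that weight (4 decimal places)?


x=Σ⁻¹μ = [1.4415  3.3063  1.0930  0.4831  1.3068  1.3734]
y=Σ⁻¹𝟙 = [12.7505  18.8922  23.6557  16.2362  13.2726  16.6202]
a=μᵀx=1.062035  b=𝟙ᵀx=9.004110  c=𝟙ᵀy=101.427334  D=ac−b²=26.645371
λ₁=(c·0.146−b)/D = (101.427334·0.146−9.004110)/26.645371 = 0.217834
λ₂=(a−b·0.146)/D = (1.062035−9.004110·0.146)/26.645371 = -0.009479
w* = 0.217834·x + -0.009479·y:
  w_0 = 0.217834·1.4415 + -0.009479·12.7505 = 0.1931  (Xerox)
  w_1 = 0.217834·3.3063 + -0.009479·18.8922 = 0.5412  (Oracle)
  w_2 = 0.217834·1.0930 + -0.009479·23.6557 = 0.0139  (Walmart)
  w_3 = 0.217834·0.4831 + -0.009479·16.2362 = -0.0487  (Disney)
  w_4 = 0.217834·1.3068 + -0.009479·13.2726 = 0.1589  (Merck)
  w_5 = 0.217834·1.3734 + -0.009479·16.6202 = 0.1416  (Chevron)
Σw_i=1.0000  μᵀw=0.1460
σ²=wᵀΣw=λ₁·μ_p+λ₂ = 0.217834·0.146 + -0.009479 = 0.022325 ≈ 0.0223

Oracle (0.5412)


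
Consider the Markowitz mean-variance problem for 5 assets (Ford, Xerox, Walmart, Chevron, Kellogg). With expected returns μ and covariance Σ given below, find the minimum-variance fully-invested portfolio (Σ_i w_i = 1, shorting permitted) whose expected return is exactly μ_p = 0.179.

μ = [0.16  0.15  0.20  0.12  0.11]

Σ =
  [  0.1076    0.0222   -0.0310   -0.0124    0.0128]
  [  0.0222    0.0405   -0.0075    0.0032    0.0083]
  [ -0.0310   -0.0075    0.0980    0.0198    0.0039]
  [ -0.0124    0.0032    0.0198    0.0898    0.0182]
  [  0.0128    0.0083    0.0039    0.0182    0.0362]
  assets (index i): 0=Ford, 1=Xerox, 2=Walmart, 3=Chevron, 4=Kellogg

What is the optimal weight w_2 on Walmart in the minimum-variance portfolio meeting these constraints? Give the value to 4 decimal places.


0.4479

u=Σ⁻¹μ = [1.5316  3.0462  2.5841  0.6250  1.2061]
v=Σ⁻¹𝟙 = [7.5785  18.9974  12.2976  5.4444  16.5268]
a=μᵀu=1.426473  b=𝟙ᵀu=8.992955  c=𝟙ᵀv=60.844614  D=ac−b²=5.919948
λ₁=(c·0.179−b)/D = (60.844614·0.179−8.992955)/5.919948 = 0.320650
λ₂=(a−b·0.179)/D = (1.426473−8.992955·0.179)/5.919948 = -0.030957
w* = 0.320650·u + -0.030957·v:
  w_0 = 0.320650·1.5316 + -0.030957·7.5785 = 0.2565  (Ford)
  w_1 = 0.320650·3.0462 + -0.030957·18.9974 = 0.3886  (Xerox)
  w_2 = 0.320650·2.5841 + -0.030957·12.2976 = 0.4479  (Walmart)
  w_3 = 0.320650·0.6250 + -0.030957·5.4444 = 0.0319  (Chevron)
  w_4 = 0.320650·1.2061 + -0.030957·16.5268 = -0.1249  (Kellogg)
Σw_i=1.0000  μᵀw=0.1790
σ²=wᵀΣw=λ₁·μ_p+λ₂ = 0.320650·0.179 + -0.030957 = 0.026439 ≈ 0.0264


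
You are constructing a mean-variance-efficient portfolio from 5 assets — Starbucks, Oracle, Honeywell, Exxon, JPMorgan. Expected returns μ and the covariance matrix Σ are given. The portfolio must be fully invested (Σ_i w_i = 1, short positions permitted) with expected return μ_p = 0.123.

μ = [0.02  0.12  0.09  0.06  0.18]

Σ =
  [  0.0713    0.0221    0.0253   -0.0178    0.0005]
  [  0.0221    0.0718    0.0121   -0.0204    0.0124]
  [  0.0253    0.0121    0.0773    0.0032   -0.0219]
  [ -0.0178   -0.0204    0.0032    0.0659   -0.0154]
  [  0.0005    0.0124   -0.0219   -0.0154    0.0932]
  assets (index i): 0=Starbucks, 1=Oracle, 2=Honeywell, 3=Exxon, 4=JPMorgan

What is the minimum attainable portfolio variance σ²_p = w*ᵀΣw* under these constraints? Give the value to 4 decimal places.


0.0174

u=Σ⁻¹μ = [-0.3684  1.6017  1.6404  1.7882  2.4012]
v=Σ⁻¹𝟙 = [12.7659  12.9349  10.0769  25.7753  15.5670]
a=μᵀu=0.871969  b=𝟙ᵀu=7.063019  c=𝟙ᵀv=77.120091  D=ac−b²=17.360075
λ₁=(c·0.123−b)/D = (77.120091·0.123−7.063019)/17.360075 = 0.139559
λ₂=(a−b·0.123)/D = (0.871969−7.063019·0.123)/17.360075 = 0.000185
w* = 0.139559·u + 0.000185·v:
  w_0 = 0.139559·-0.3684 + 0.000185·12.7659 = -0.0491  (Starbucks)
  w_1 = 0.139559·1.6017 + 0.000185·12.9349 = 0.2259  (Oracle)
  w_2 = 0.139559·1.6404 + 0.000185·10.0769 = 0.2308  (Honeywell)
  w_3 = 0.139559·1.7882 + 0.000185·25.7753 = 0.2543  (Exxon)
  w_4 = 0.139559·2.4012 + 0.000185·15.5670 = 0.3380  (JPMorgan)
Σw_i=1.0000  μᵀw=0.1230
σ²=wᵀΣw=λ₁·μ_p+λ₂ = 0.139559·0.123 + 0.000185 = 0.017351 ≈ 0.0174


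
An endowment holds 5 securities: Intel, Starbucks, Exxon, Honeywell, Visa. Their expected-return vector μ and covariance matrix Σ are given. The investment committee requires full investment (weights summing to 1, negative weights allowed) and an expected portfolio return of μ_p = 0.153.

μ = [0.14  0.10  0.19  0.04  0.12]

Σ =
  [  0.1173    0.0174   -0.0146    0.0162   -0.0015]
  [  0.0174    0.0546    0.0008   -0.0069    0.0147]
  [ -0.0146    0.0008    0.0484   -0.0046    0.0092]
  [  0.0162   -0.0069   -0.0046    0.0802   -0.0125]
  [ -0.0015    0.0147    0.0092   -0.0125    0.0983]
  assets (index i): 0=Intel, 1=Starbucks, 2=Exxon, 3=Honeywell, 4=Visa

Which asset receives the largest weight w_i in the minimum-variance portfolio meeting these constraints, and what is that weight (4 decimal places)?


Exxon (0.5312)

p=Σ⁻¹μ = [1.4669  1.1834  4.2691  0.6662  0.7513]
q=Σ⁻¹𝟙 = [7.0640  15.5287  22.4766  14.8745  7.7464]
a=μᵀp=1.251641  b=𝟙ᵀp=8.336937  c=𝟙ᵀq=67.690205  D=ac−b²=15.219347
λ₁=(c·0.153−b)/D = (67.690205·0.153−8.336937)/15.219347 = 0.132704
λ₂=(a−b·0.153)/D = (1.251641−8.336937·0.153)/15.219347 = -0.001571
w* = 0.132704·p + -0.001571·q:
  w_0 = 0.132704·1.4669 + -0.001571·7.0640 = 0.1836  (Intel)
  w_1 = 0.132704·1.1834 + -0.001571·15.5287 = 0.1326  (Starbucks)
  w_2 = 0.132704·4.2691 + -0.001571·22.4766 = 0.5312  (Exxon)
  w_3 = 0.132704·0.6662 + -0.001571·14.8745 = 0.0650  (Honeywell)
  w_4 = 0.132704·0.7513 + -0.001571·7.7464 = 0.0875  (Visa)
Σw_i=1.0000  μᵀw=0.1530
σ²=wᵀΣw=λ₁·μ_p+λ₂ = 0.132704·0.153 + -0.001571 = 0.018733 ≈ 0.0187


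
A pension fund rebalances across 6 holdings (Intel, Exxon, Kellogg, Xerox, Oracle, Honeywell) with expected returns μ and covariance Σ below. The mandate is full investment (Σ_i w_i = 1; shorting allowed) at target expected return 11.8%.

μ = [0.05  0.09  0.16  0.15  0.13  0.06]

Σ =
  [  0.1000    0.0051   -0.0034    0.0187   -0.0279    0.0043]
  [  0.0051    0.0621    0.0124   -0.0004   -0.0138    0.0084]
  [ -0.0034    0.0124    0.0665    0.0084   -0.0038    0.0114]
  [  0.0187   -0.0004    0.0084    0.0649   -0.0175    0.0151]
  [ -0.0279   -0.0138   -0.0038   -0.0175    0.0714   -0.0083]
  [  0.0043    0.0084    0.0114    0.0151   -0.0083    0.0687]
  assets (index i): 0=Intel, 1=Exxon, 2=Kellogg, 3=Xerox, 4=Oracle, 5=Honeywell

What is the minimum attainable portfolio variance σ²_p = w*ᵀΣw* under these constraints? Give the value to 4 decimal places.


u=Σ⁻¹μ = [0.8879  1.7155  1.9654  2.6723  3.2692  0.0895]
v=Σ⁻¹𝟙 = [14.0553  17.9766  10.3932  15.5246  28.4674  9.7807]
a=μᵀu=1.344476  b=𝟙ᵀu=10.599862  c=𝟙ᵀv=96.197779  D=ac−b²=16.978575
λ₁=(c·0.118−b)/D = (96.197779·0.118−10.599862)/16.978575 = 0.044260
λ₂=(a−b·0.118)/D = (1.344476−10.599862·0.118)/16.978575 = 0.005518
w* = 0.044260·u + 0.005518·v:
  w_0 = 0.044260·0.8879 + 0.005518·14.0553 = 0.1169  (Intel)
  w_1 = 0.044260·1.7155 + 0.005518·17.9766 = 0.1751  (Exxon)
  w_2 = 0.044260·1.9654 + 0.005518·10.3932 = 0.1443  (Kellogg)
  w_3 = 0.044260·2.6723 + 0.005518·15.5246 = 0.2039  (Xerox)
  w_4 = 0.044260·3.2692 + 0.005518·28.4674 = 0.3018  (Oracle)
  w_5 = 0.044260·0.0895 + 0.005518·9.7807 = 0.0579  (Honeywell)
Σw_i=1.0000  μᵀw=0.1180
σ²=wᵀΣw=λ₁·μ_p+λ₂ = 0.044260·0.118 + 0.005518 = 0.010741 ≈ 0.0107

0.0107
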